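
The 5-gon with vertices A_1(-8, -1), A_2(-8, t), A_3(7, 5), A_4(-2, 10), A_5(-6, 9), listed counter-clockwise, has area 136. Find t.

-8

The doubled signed area Σ (x_i y_{i+1} − x_{i+1} y_i) is linear in t.
With t=0 it equals 152; the coefficient of t is -15 (from the two edges through A_2).
So -15·t + 152 = 2·136 = 272 ⇒ t = -8.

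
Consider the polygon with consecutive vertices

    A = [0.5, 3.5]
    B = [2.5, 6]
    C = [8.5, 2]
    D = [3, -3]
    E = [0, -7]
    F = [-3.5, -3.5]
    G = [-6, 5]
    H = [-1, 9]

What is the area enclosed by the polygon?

Apply Gauss's area formula: 2A = Σ (x_i·y_{i+1} − x_{i+1}·y_i), indices taken mod 8.
Σ = (-5.75) + (-46) + (-31.5) + (-21) + (-24.5) + (-38.5) + (-49) + (-8) = -224.25
Area = |Σ|/2 = 112.125.

112.125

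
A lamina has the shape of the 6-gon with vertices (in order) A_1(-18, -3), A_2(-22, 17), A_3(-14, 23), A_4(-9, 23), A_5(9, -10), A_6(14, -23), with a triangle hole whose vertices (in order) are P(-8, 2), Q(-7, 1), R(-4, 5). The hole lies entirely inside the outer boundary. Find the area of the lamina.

Outer boundary:
Σ = (-372) + (-268) + (-115) + (-117) + (-67) + (-456) = -1395
Area = |Σ|/2 = 697.5.
Hole:
Σ = (6) + (-31) + (32) = 7
Area = |Σ|/2 = 3.5.
Net area = 697.5 − 3.5 = 694.

694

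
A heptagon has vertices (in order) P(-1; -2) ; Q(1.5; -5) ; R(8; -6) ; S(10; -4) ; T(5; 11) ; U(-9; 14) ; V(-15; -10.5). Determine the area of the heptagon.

345

Σ = (8) + (31) + (28) + (130) + (169) + (304.5) + (19.5) = 690
Area = |Σ|/2 = 345.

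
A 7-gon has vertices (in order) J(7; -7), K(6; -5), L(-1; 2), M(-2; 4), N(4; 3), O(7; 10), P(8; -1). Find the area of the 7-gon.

62.5

Apply the shoelace (surveyor's) formula: 2A = Σ (x_i·y_{i+1} − x_{i+1}·y_i), indices taken mod 7.
Cross-terms: 7, 7, 0, -22, 19, -87, -49  ⇒  Σ = -125
Area = |Σ|/2 = 62.5.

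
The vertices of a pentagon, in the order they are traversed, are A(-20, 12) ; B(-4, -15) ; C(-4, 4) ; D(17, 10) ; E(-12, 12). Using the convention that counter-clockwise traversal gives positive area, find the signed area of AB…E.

A→B: (-20)(-15) − (-4)(12) = 348
B→C: (-4)(4) − (-4)(-15) = -76
C→D: (-4)(10) − (17)(4) = -108
D→E: (17)(12) − (-12)(10) = 324
E→A: (-12)(12) − (-20)(12) = 96
Σ = 584
Signed area = Σ/2 = 292 (positive ⇒ counter-clockwise traversal).

292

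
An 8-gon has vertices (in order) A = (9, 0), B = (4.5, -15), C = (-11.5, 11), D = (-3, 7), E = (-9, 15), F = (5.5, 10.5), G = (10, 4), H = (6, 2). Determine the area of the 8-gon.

Apply the surveyor's formula: 2A = Σ (x_i·y_{i+1} − x_{i+1}·y_i), indices taken mod 8.
Σ = (-135) + (-123) + (-47.5) + (18) + (-177) + (-83) + (-4) + (-18) = -569.5
Area = |Σ|/2 = 284.75.

284.75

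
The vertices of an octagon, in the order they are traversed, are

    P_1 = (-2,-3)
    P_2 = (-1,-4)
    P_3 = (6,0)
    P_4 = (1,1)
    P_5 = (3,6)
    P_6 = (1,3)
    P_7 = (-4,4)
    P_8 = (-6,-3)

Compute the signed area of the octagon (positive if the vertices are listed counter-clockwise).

Apply the shoelace formula: 2A = Σ (x_i·y_{i+1} − x_{i+1}·y_i), indices taken mod 8.
Σ = (5) + (24) + (6) + (3) + (3) + (16) + (36) + (12) = 105
Signed area = Σ/2 = 52.5 (positive ⇒ counter-clockwise traversal).

52.5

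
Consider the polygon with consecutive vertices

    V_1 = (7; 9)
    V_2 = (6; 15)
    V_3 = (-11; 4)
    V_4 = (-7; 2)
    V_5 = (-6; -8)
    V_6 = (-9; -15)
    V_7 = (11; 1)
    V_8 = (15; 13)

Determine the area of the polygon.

330

Apply the shoelace (surveyor's) formula: 2A = Σ (x_i·y_{i+1} − x_{i+1}·y_i), indices taken mod 8.
V_1→V_2: (7)(15) − (6)(9) = 51
V_2→V_3: (6)(4) − (-11)(15) = 189
V_3→V_4: (-11)(2) − (-7)(4) = 6
V_4→V_5: (-7)(-8) − (-6)(2) = 68
V_5→V_6: (-6)(-15) − (-9)(-8) = 18
V_6→V_7: (-9)(1) − (11)(-15) = 156
V_7→V_8: (11)(13) − (15)(1) = 128
V_8→V_1: (15)(9) − (7)(13) = 44
Σ = 660
Area = |Σ|/2 = 330.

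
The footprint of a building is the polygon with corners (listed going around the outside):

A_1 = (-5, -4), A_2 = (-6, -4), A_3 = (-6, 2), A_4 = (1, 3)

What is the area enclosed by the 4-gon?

24.5

Apply the shoelace (surveyor's) formula: 2A = Σ (x_i·y_{i+1} − x_{i+1}·y_i), indices taken mod 4.
A_1→A_2: (-5)(-4) − (-6)(-4) = -4
A_2→A_3: (-6)(2) − (-6)(-4) = -36
A_3→A_4: (-6)(3) − (1)(2) = -20
A_4→A_1: (1)(-4) − (-5)(3) = 11
Σ = -49
Area = |Σ|/2 = 24.5.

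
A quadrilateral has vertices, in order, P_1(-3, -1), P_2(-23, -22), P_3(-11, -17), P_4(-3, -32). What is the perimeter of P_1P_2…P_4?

90

|P_1P_2| = √((-20)² + (-21)²) = √841 = 29
|P_2P_3| = √((12)² + (5)²) = √169 = 13
|P_3P_4| = √((8)² + (-15)²) = √289 = 17
|P_4P_1| = √((0)² + (31)²) = √961 = 31
Perimeter = 29 + 13 + 17 + 31 = 90.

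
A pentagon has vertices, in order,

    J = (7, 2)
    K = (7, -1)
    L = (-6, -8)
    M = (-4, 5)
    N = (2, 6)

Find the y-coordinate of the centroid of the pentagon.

Apply the shoelace (surveyor's) formula. First the cross-terms c_i = x_i·y_{i+1} − x_{i+1}·y_i:
  -21, -62, -62, -34, -38  ⇒  2A = -217, A = -108.5.
Then Σ (y_i + y_{i+1})·c_i = 45, so ȳ = 45 / (6·(-108.5)) = -15/217.

-15/217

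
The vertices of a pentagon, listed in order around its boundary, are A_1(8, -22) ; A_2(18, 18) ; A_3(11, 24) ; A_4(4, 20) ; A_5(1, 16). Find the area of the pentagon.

396

Apply Gauss's area formula: 2A = Σ (x_i·y_{i+1} − x_{i+1}·y_i), indices taken mod 5.
Σ = (540) + (234) + (124) + (44) + (-150) = 792
Area = |Σ|/2 = 396.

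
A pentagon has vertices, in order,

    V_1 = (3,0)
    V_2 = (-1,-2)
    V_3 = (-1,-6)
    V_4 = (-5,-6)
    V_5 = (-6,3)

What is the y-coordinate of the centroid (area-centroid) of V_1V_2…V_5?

-197/129

Apply Gauss's area formula. First the cross-terms c_i = x_i·y_{i+1} − x_{i+1}·y_i:
  -6, 4, -24, -51, -9  ⇒  2A = -86, A = -43.
Then Σ (y_i + y_{i+1})·c_i = 394, so ȳ = 394 / (6·(-43)) = -197/129.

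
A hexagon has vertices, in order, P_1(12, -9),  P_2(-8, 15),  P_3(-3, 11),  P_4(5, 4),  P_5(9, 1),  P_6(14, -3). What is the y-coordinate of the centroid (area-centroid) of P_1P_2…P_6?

Apply the shoelace (surveyor's) formula. First the cross-terms c_i = x_i·y_{i+1} − x_{i+1}·y_i:
  108, -43, -67, -31, -41, -90  ⇒  2A = -164, A = -82.
Then Σ (y_i + y_{i+1})·c_i = -468, so ȳ = -468 / (6·(-82)) = 39/41.

39/41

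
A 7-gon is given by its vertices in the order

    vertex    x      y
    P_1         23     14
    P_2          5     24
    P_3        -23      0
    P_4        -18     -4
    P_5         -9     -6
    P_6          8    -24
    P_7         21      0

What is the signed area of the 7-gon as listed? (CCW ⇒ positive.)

Apply Gauss's area formula: 2A = Σ (x_i·y_{i+1} − x_{i+1}·y_i), indices taken mod 7.
Σ = (482) + (552) + (92) + (72) + (264) + (504) + (294) = 2260
Signed area = Σ/2 = 1130 (positive ⇒ counter-clockwise traversal).

1130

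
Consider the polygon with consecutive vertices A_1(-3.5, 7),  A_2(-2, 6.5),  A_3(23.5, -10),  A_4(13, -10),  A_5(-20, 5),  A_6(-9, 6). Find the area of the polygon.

249.25

Σ = (-8.75) + (-132.75) + (-105) + (-135) + (-75) + (-42) = -498.5
Area = |Σ|/2 = 249.25.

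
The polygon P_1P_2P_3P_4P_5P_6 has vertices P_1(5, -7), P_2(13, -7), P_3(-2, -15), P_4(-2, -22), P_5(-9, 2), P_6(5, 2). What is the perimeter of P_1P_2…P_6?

80

|P_1P_2| = √((8)² + (0)²) = √64 = 8
|P_2P_3| = √((-15)² + (-8)²) = √289 = 17
|P_3P_4| = √((0)² + (-7)²) = √49 = 7
|P_4P_5| = √((-7)² + (24)²) = √625 = 25
|P_5P_6| = √((14)² + (0)²) = √196 = 14
|P_6P_1| = √((0)² + (-9)²) = √81 = 9
Perimeter = 8 + 17 + 7 + 25 + 14 + 9 = 80.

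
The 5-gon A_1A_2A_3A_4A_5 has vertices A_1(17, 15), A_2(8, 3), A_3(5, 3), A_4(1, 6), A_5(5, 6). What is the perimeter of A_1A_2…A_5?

42

|A_1A_2| = √((-9)² + (-12)²) = √225 = 15
|A_2A_3| = √((-3)² + (0)²) = √9 = 3
|A_3A_4| = √((-4)² + (3)²) = √25 = 5
|A_4A_5| = √((4)² + (0)²) = √16 = 4
|A_5A_1| = √((12)² + (9)²) = √225 = 15
Perimeter = 15 + 3 + 5 + 4 + 15 = 42.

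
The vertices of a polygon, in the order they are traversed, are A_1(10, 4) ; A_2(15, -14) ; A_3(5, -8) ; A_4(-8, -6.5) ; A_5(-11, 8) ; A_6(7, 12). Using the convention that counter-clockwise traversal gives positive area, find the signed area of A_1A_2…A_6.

-381

Cross-terms: -200, -50, -96.5, -135.5, -188, -92  ⇒  Σ = -762
Signed area = Σ/2 = -381 (negative ⇒ clockwise traversal).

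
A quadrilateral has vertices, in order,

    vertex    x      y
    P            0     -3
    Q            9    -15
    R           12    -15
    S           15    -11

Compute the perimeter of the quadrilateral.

40

|PQ| = √((9)² + (-12)²) = √225 = 15
|QR| = √((3)² + (0)²) = √9 = 3
|RS| = √((3)² + (4)²) = √25 = 5
|SP| = √((-15)² + (8)²) = √289 = 17
Perimeter = 15 + 3 + 5 + 17 = 40.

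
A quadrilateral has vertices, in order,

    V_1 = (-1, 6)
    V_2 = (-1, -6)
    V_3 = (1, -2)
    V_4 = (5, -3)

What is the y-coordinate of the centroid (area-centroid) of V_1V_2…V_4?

-1/9

Apply the surveyor's formula. First the cross-terms c_i = x_i·y_{i+1} − x_{i+1}·y_i:
  12, 8, 7, 27  ⇒  2A = 54, A = 27.
Then Σ (y_i + y_{i+1})·c_i = -18, so ȳ = -18 / (6·27) = -1/9.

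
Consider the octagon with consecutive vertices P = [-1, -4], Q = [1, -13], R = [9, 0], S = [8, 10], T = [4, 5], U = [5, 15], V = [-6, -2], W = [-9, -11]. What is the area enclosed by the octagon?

206

Σ = (17) + (117) + (90) + (0) + (35) + (80) + (48) + (25) = 412
Area = |Σ|/2 = 206.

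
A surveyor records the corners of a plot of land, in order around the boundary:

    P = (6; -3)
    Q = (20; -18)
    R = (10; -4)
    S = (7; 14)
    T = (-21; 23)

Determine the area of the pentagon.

P→Q: (6)(-18) − (20)(-3) = -48
Q→R: (20)(-4) − (10)(-18) = 100
R→S: (10)(14) − (7)(-4) = 168
S→T: (7)(23) − (-21)(14) = 455
T→P: (-21)(-3) − (6)(23) = -75
Σ = 600
Area = |Σ|/2 = 300.

300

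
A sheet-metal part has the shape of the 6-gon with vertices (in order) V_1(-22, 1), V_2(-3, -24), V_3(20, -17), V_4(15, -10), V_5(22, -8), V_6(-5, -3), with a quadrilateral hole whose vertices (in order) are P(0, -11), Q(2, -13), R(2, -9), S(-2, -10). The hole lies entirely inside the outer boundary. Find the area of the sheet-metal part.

513

Outer boundary:
Σ = (531) + (531) + (55) + (100) + (-106) + (-71) = 1040
Area = |Σ|/2 = 520.
Hole:
Apply the surveyor's formula: 2A = Σ (x_i·y_{i+1} − x_{i+1}·y_i), indices taken mod 4.
P→Q: (0)(-13) − (2)(-11) = 22
Q→R: (2)(-9) − (2)(-13) = 8
R→S: (2)(-10) − (-2)(-9) = -38
S→P: (-2)(-11) − (0)(-10) = 22
Σ = 14
Area = |Σ|/2 = 7.
Net area = 520 − 7 = 513.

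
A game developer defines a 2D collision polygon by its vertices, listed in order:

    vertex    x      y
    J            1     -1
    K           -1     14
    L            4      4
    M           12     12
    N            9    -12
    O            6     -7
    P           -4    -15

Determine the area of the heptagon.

Apply the shoelace formula: 2A = Σ (x_i·y_{i+1} − x_{i+1}·y_i), indices taken mod 7.
Σ = (13) + (-60) + (0) + (-252) + (9) + (-118) + (19) = -389
Area = |Σ|/2 = 194.5.

194.5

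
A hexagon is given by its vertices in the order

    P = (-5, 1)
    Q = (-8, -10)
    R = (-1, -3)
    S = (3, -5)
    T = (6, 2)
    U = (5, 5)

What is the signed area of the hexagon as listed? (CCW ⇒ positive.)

86

P→Q: (-5)(-10) − (-8)(1) = 58
Q→R: (-8)(-3) − (-1)(-10) = 14
R→S: (-1)(-5) − (3)(-3) = 14
S→T: (3)(2) − (6)(-5) = 36
T→U: (6)(5) − (5)(2) = 20
U→P: (5)(1) − (-5)(5) = 30
Σ = 172
Signed area = Σ/2 = 86 (positive ⇒ counter-clockwise traversal).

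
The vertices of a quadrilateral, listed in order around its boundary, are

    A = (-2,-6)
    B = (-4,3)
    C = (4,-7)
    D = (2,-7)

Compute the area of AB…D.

27

Apply Gauss's area formula: 2A = Σ (x_i·y_{i+1} − x_{i+1}·y_i), indices taken mod 4.
A→B: (-2)(3) − (-4)(-6) = -30
B→C: (-4)(-7) − (4)(3) = 16
C→D: (4)(-7) − (2)(-7) = -14
D→A: (2)(-6) − (-2)(-7) = -26
Σ = -54
Area = |Σ|/2 = 27.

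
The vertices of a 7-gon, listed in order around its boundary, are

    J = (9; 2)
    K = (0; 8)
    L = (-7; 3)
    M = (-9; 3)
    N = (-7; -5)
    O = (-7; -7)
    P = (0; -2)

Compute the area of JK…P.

Apply Gauss's area formula: 2A = Σ (x_i·y_{i+1} − x_{i+1}·y_i), indices taken mod 7.
Σ = (72) + (56) + (6) + (66) + (14) + (14) + (18) = 246
Area = |Σ|/2 = 123.

123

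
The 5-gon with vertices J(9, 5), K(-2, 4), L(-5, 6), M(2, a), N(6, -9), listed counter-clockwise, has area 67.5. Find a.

Write out the shoelace sum; only the two edges meeting at M involve a:
2·Area = [((-5)·a − 2·6) + (2·(-9) − 6·a)] + 165
       = -11·a + 135 = 135
⇒ a = 0.

0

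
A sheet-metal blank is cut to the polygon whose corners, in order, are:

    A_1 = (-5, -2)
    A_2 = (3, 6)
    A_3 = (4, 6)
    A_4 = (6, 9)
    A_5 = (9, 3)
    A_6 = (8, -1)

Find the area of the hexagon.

Apply the surveyor's formula: 2A = Σ (x_i·y_{i+1} − x_{i+1}·y_i), indices taken mod 6.
Σ = (-24) + (-6) + (0) + (-63) + (-33) + (-21) = -147
Area = |Σ|/2 = 73.5.

73.5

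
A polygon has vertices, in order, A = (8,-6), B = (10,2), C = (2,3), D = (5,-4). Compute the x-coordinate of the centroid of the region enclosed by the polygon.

Apply the surveyor's formula. First the cross-terms c_i = x_i·y_{i+1} − x_{i+1}·y_i:
  76, 26, -23, 2  ⇒  2A = 81, A = 40.5.
Then Σ (x_i + x_{i+1})·c_i = 1545, so x̄ = 1545 / (6·40.5) = 515/81.

515/81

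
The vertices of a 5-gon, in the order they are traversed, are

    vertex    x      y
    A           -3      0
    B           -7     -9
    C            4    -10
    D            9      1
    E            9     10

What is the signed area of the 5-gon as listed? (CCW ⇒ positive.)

169

Cross-terms: 27, 106, 94, 81, 30  ⇒  Σ = 338
Signed area = Σ/2 = 169 (positive ⇒ counter-clockwise traversal).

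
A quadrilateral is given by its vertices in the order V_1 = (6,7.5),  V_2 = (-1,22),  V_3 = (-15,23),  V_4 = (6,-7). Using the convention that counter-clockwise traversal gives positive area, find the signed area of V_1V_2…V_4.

Apply the surveyor's formula: 2A = Σ (x_i·y_{i+1} − x_{i+1}·y_i), indices taken mod 4.
Σ = (139.5) + (307) + (-33) + (87) = 500.5
Signed area = Σ/2 = 250.25 (positive ⇒ counter-clockwise traversal).

250.25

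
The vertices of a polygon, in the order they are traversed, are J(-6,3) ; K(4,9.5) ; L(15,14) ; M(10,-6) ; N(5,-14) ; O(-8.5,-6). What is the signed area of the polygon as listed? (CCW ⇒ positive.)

-353

J→K: (-6)(9.5) − (4)(3) = -69
K→L: (4)(14) − (15)(9.5) = -86.5
L→M: (15)(-6) − (10)(14) = -230
M→N: (10)(-14) − (5)(-6) = -110
N→O: (5)(-6) − (-8.5)(-14) = -149
O→J: (-8.5)(3) − (-6)(-6) = -61.5
Σ = -706
Signed area = Σ/2 = -353 (negative ⇒ clockwise traversal).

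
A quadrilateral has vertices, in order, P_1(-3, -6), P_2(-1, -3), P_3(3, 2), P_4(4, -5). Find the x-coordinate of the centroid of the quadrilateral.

33/26

Apply Gauss's area formula. First the cross-terms c_i = x_i·y_{i+1} − x_{i+1}·y_i:
  3, 7, -23, -39  ⇒  2A = -52, A = -26.
Then Σ (x_i + x_{i+1})·c_i = -198, so x̄ = -198 / (6·(-26)) = 33/26.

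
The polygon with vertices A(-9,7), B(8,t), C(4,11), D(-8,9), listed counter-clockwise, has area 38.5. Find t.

8

Write out the shoelace sum; only the two edges meeting at B involve t:
2·Area = [((-9)·t − 8·7) + (8·11 − 4·t)] + 149
       = -13·t + 181 = 77
⇒ t = 8.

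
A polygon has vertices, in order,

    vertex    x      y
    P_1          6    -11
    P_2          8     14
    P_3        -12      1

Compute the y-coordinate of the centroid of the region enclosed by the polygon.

Apply Gauss's area formula. First the cross-terms c_i = x_i·y_{i+1} − x_{i+1}·y_i:
  172, 176, 126  ⇒  2A = 474, A = 237.
Then Σ (y_i + y_{i+1})·c_i = 1896, so ȳ = 1896 / (6·237) = 4/3.

4/3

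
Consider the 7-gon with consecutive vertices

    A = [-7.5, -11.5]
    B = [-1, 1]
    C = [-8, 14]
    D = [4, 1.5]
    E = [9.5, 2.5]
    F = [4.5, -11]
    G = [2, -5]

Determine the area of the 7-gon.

Σ = (-19) + (-6) + (-68) + (-4.25) + (-115.75) + (-0.5) + (-60.5) = -274
Area = |Σ|/2 = 137.

137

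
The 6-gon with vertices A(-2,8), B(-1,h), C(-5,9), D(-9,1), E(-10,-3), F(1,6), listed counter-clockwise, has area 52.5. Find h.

The doubled signed area Σ (x_i y_{i+1} − x_{i+1} y_i) is linear in h.
With h=0 it equals 75; the coefficient of h is 3 (from the two edges through B).
So 3·h + 75 = 2·52.5 = 105 ⇒ h = 10.

10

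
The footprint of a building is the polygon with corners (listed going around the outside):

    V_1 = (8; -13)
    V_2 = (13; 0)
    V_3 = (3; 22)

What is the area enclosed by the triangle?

Apply the shoelace (surveyor's) formula: 2A = Σ (x_i·y_{i+1} − x_{i+1}·y_i), indices taken mod 3.
Σ = (169) + (286) + (-215) = 240
Area = |Σ|/2 = 120.

120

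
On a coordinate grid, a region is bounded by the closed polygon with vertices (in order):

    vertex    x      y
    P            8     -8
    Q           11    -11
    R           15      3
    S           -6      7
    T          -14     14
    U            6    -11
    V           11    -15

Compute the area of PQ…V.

234

Apply the shoelace formula: 2A = Σ (x_i·y_{i+1} − x_{i+1}·y_i), indices taken mod 7.
Σ = (0) + (198) + (123) + (14) + (70) + (31) + (32) = 468
Area = |Σ|/2 = 234.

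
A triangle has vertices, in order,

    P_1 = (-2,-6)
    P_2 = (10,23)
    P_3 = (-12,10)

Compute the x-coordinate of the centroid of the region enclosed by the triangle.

Apply Gauss's area formula. First the cross-terms c_i = x_i·y_{i+1} − x_{i+1}·y_i:
  14, 376, 92  ⇒  2A = 482, A = 241.
Then Σ (x_i + x_{i+1})·c_i = -1928, so x̄ = -1928 / (6·241) = -4/3.

-4/3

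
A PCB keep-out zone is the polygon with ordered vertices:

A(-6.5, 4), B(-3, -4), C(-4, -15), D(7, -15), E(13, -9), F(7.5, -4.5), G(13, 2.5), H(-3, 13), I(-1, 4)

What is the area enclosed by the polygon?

Apply the surveyor's formula: 2A = Σ (x_i·y_{i+1} − x_{i+1}·y_i), indices taken mod 9.
Σ = (38) + (29) + (165) + (132) + (9) + (77.25) + (176.5) + (1) + (22) = 649.75
Area = |Σ|/2 = 324.875.

324.875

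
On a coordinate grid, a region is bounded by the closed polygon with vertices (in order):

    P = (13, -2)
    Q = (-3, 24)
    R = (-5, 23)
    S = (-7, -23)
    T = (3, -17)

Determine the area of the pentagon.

Apply the shoelace formula: 2A = Σ (x_i·y_{i+1} − x_{i+1}·y_i), indices taken mod 5.
Σ = (306) + (51) + (276) + (188) + (215) = 1036
Area = |Σ|/2 = 518.

518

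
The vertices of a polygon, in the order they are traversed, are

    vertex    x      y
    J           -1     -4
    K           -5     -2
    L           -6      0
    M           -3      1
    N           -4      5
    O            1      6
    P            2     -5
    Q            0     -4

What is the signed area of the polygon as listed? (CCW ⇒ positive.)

Apply the surveyor's formula: 2A = Σ (x_i·y_{i+1} − x_{i+1}·y_i), indices taken mod 8.
Cross-terms: -18, -12, -6, -11, -29, -17, -8, -4  ⇒  Σ = -105
Signed area = Σ/2 = -52.5 (negative ⇒ clockwise traversal).

-52.5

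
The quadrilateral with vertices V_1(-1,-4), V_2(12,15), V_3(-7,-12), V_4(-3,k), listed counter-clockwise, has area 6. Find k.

-7

The doubled signed area Σ (x_i y_{i+1} − x_{i+1} y_i) is linear in k.
With k=0 it equals -30; the coefficient of k is -6 (from the two edges through V_4).
So -6·k + -30 = 2·6 = 12 ⇒ k = -7.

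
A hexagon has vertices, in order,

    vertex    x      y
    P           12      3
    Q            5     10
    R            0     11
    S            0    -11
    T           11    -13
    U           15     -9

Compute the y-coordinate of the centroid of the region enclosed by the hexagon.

-569/265

Apply the shoelace (surveyor's) formula. First the cross-terms c_i = x_i·y_{i+1} − x_{i+1}·y_i:
  105, 55, 0, 121, 96, 153  ⇒  2A = 530, A = 265.
Then Σ (y_i + y_{i+1})·c_i = -3414, so ȳ = -3414 / (6·265) = -569/265.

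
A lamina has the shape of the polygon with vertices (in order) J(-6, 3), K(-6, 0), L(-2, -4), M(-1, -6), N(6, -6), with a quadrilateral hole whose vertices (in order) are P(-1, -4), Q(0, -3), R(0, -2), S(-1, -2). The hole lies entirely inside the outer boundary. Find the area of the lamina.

Outer boundary:
Σ = (18) + (24) + (8) + (42) + (-18) = 74
Area = |Σ|/2 = 37.
Hole:
Apply the surveyor's formula: 2A = Σ (x_i·y_{i+1} − x_{i+1}·y_i), indices taken mod 4.
P→Q: (-1)(-3) − (0)(-4) = 3
Q→R: (0)(-2) − (0)(-3) = 0
R→S: (0)(-2) − (-1)(-2) = -2
S→P: (-1)(-4) − (-1)(-2) = 2
Σ = 3
Area = |Σ|/2 = 1.5.
Net area = 37 − 1.5 = 35.5.

35.5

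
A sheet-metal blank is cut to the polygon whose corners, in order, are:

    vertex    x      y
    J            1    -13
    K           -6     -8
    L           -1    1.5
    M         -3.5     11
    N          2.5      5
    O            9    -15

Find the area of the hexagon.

169.125

Σ = (-86) + (-17) + (-5.75) + (-45) + (-82.5) + (-102) = -338.25
Area = |Σ|/2 = 169.125.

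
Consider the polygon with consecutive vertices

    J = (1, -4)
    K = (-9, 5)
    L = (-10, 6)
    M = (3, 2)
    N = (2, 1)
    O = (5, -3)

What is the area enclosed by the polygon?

51

Apply Gauss's area formula: 2A = Σ (x_i·y_{i+1} − x_{i+1}·y_i), indices taken mod 6.
Σ = (-31) + (-4) + (-38) + (-1) + (-11) + (-17) = -102
Area = |Σ|/2 = 51.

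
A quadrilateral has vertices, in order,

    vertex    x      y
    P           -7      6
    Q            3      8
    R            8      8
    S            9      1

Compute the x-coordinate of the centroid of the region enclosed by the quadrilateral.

Apply Gauss's area formula. First the cross-terms c_i = x_i·y_{i+1} − x_{i+1}·y_i:
  -74, -40, -64, 61  ⇒  2A = -117, A = -58.5.
Then Σ (x_i + x_{i+1})·c_i = -1110, so x̄ = -1110 / (6·(-58.5)) = 370/117.

370/117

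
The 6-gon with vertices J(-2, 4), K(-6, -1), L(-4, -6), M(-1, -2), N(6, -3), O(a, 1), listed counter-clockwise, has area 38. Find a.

The doubled signed area Σ (x_i y_{i+1} − x_{i+1} y_i) is linear in a.
With a=0 it equals 83; the coefficient of a is 7 (from the two edges through O).
So 7·a + 83 = 2·38 = 76 ⇒ a = -1.

-1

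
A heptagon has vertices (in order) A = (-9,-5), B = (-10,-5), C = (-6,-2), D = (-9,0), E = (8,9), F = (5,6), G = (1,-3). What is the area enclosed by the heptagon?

A→B: (-9)(-5) − (-10)(-5) = -5
B→C: (-10)(-2) − (-6)(-5) = -10
C→D: (-6)(0) − (-9)(-2) = -18
D→E: (-9)(9) − (8)(0) = -81
E→F: (8)(6) − (5)(9) = 3
F→G: (5)(-3) − (1)(6) = -21
G→A: (1)(-5) − (-9)(-3) = -32
Σ = -164
Area = |Σ|/2 = 82.

82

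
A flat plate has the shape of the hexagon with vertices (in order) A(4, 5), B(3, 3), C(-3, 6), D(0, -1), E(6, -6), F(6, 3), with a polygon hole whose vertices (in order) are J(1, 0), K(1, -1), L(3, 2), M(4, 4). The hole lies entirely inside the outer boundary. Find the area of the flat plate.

Outer boundary:
Cross-terms: -3, 27, 3, 6, 54, 18  ⇒  Σ = 105
Area = |Σ|/2 = 52.5.
Hole:
Apply the shoelace formula: 2A = Σ (x_i·y_{i+1} − x_{i+1}·y_i), indices taken mod 4.
J→K: (1)(-1) − (1)(0) = -1
K→L: (1)(2) − (3)(-1) = 5
L→M: (3)(4) − (4)(2) = 4
M→J: (4)(0) − (1)(4) = -4
Σ = 4
Area = |Σ|/2 = 2.
Net area = 52.5 − 2 = 50.5.

50.5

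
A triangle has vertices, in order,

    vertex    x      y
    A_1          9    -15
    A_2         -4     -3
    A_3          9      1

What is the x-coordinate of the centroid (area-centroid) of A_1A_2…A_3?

14/3

Apply the shoelace (surveyor's) formula. First the cross-terms c_i = x_i·y_{i+1} − x_{i+1}·y_i:
  -87, 23, -144  ⇒  2A = -208, A = -104.
Then Σ (x_i + x_{i+1})·c_i = -2912, so x̄ = -2912 / (6·(-104)) = 14/3.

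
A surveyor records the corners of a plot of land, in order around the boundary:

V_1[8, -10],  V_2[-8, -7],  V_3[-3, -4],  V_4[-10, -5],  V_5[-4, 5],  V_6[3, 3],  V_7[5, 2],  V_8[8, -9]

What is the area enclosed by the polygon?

Apply Gauss's area formula: 2A = Σ (x_i·y_{i+1} − x_{i+1}·y_i), indices taken mod 8.
Σ = (-136) + (11) + (-25) + (-70) + (-27) + (-9) + (-61) + (-8) = -325
Area = |Σ|/2 = 162.5.

162.5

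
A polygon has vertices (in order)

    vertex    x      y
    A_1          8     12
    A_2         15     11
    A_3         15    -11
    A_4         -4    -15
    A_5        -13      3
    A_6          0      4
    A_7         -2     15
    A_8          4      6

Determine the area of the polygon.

Cross-terms: -92, -330, -269, -207, -52, 8, -72, 0  ⇒  Σ = -1014
Area = |Σ|/2 = 507.

507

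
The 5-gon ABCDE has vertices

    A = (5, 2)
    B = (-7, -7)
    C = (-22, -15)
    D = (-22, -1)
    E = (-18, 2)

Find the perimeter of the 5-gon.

74

|AB| = √((-12)² + (-9)²) = √225 = 15
|BC| = √((-15)² + (-8)²) = √289 = 17
|CD| = √((0)² + (14)²) = √196 = 14
|DE| = √((4)² + (3)²) = √25 = 5
|EA| = √((23)² + (0)²) = √529 = 23
Perimeter = 15 + 17 + 14 + 5 + 23 = 74.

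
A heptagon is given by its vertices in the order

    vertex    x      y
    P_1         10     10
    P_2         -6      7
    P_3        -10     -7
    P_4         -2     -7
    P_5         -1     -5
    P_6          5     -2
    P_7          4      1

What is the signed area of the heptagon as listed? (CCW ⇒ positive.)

185.5

Apply the shoelace formula: 2A = Σ (x_i·y_{i+1} − x_{i+1}·y_i), indices taken mod 7.
Cross-terms: 130, 112, 56, 3, 27, 13, 30  ⇒  Σ = 371
Signed area = Σ/2 = 185.5 (positive ⇒ counter-clockwise traversal).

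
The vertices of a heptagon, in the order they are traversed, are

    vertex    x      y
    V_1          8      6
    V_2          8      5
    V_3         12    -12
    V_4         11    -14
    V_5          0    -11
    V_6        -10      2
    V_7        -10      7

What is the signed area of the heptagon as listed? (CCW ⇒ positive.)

-298.5

Cross-terms: -8, -156, -36, -121, -110, -50, -116  ⇒  Σ = -597
Signed area = Σ/2 = -298.5 (negative ⇒ clockwise traversal).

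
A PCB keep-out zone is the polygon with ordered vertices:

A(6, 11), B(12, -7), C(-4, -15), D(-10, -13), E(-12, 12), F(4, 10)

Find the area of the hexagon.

470

Apply the surveyor's formula: 2A = Σ (x_i·y_{i+1} − x_{i+1}·y_i), indices taken mod 6.
Σ = (-174) + (-208) + (-98) + (-276) + (-168) + (-16) = -940
Area = |Σ|/2 = 470.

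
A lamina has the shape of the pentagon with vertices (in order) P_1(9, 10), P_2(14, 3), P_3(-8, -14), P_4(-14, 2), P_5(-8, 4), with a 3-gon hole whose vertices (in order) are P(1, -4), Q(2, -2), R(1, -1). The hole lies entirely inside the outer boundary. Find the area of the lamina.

325

Outer boundary:
Σ = (-113) + (-172) + (-212) + (-40) + (-116) = -653
Area = |Σ|/2 = 326.5.
Hole:
P→Q: (1)(-2) − (2)(-4) = 6
Q→R: (2)(-1) − (1)(-2) = 0
R→P: (1)(-4) − (1)(-1) = -3
Σ = 3
Area = |Σ|/2 = 1.5.
Net area = 326.5 − 1.5 = 325.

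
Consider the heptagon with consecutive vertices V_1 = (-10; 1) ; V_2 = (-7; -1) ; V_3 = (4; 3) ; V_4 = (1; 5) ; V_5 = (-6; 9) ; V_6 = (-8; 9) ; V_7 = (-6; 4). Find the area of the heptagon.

Apply the shoelace formula: 2A = Σ (x_i·y_{i+1} − x_{i+1}·y_i), indices taken mod 7.
Σ = (17) + (-17) + (17) + (39) + (18) + (22) + (34) = 130
Area = |Σ|/2 = 65.

65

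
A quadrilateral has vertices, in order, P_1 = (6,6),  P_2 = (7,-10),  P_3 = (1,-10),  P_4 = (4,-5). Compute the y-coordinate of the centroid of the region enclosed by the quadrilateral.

-379/73

Apply Gauss's area formula. First the cross-terms c_i = x_i·y_{i+1} − x_{i+1}·y_i:
  -102, -60, 35, 54  ⇒  2A = -73, A = -36.5.
Then Σ (y_i + y_{i+1})·c_i = 1137, so ȳ = 1137 / (6·(-36.5)) = -379/73.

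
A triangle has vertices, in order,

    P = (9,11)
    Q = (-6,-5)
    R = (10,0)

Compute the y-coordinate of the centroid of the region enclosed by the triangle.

Apply Gauss's area formula. First the cross-terms c_i = x_i·y_{i+1} − x_{i+1}·y_i:
  21, 50, 110  ⇒  2A = 181, A = 90.5.
Then Σ (y_i + y_{i+1})·c_i = 1086, so ȳ = 1086 / (6·90.5) = 2.

2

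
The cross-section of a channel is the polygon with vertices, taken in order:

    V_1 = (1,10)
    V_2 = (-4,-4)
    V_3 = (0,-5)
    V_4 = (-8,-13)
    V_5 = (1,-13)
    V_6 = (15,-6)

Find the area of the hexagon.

Apply the shoelace formula: 2A = Σ (x_i·y_{i+1} − x_{i+1}·y_i), indices taken mod 6.
V_1→V_2: (1)(-4) − (-4)(10) = 36
V_2→V_3: (-4)(-5) − (0)(-4) = 20
V_3→V_4: (0)(-13) − (-8)(-5) = -40
V_4→V_5: (-8)(-13) − (1)(-13) = 117
V_5→V_6: (1)(-6) − (15)(-13) = 189
V_6→V_1: (15)(10) − (1)(-6) = 156
Σ = 478
Area = |Σ|/2 = 239.

239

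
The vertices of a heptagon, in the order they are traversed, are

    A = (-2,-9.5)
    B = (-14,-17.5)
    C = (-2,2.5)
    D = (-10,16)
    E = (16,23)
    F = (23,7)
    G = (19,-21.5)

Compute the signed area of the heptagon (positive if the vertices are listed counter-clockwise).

Apply the shoelace formula: 2A = Σ (x_i·y_{i+1} − x_{i+1}·y_i), indices taken mod 7.
Cross-terms: -98, -70, -7, -486, -417, -627.5, -223.5  ⇒  Σ = -1929
Signed area = Σ/2 = -964.5 (negative ⇒ clockwise traversal).

-964.5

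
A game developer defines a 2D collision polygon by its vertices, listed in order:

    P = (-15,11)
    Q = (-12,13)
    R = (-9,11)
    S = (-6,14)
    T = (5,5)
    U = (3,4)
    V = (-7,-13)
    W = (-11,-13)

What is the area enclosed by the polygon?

306

P→Q: (-15)(13) − (-12)(11) = -63
Q→R: (-12)(11) − (-9)(13) = -15
R→S: (-9)(14) − (-6)(11) = -60
S→T: (-6)(5) − (5)(14) = -100
T→U: (5)(4) − (3)(5) = 5
U→V: (3)(-13) − (-7)(4) = -11
V→W: (-7)(-13) − (-11)(-13) = -52
W→P: (-11)(11) − (-15)(-13) = -316
Σ = -612
Area = |Σ|/2 = 306.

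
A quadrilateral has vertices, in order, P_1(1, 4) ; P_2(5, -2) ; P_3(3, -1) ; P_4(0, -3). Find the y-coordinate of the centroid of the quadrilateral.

8/81

Apply the surveyor's formula. First the cross-terms c_i = x_i·y_{i+1} − x_{i+1}·y_i:
  -22, 1, -9, 3  ⇒  2A = -27, A = -13.5.
Then Σ (y_i + y_{i+1})·c_i = -8, so ȳ = -8 / (6·(-13.5)) = 8/81.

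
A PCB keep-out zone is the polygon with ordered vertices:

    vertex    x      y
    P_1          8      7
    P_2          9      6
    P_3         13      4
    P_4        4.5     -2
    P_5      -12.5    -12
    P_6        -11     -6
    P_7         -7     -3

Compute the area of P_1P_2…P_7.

135.5

Cross-terms: -15, -42, -44, -79, -57, -9, -25  ⇒  Σ = -271
Area = |Σ|/2 = 135.5.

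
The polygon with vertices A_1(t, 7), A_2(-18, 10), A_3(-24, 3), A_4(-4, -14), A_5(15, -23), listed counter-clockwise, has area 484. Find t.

Write out the shoelace sum; only the two edges meeting at A_1 involve t:
2·Area = [(15·7 − t·(-23)) + (t·10 − (-18)·7)] + 836
       = 33·t + 1067 = 968
⇒ t = -3.

-3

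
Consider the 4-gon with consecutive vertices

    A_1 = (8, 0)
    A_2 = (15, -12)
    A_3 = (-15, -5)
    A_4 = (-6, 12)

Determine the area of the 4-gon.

328.5

Apply Gauss's area formula: 2A = Σ (x_i·y_{i+1} − x_{i+1}·y_i), indices taken mod 4.
Cross-terms: -96, -255, -210, -96  ⇒  Σ = -657
Area = |Σ|/2 = 328.5.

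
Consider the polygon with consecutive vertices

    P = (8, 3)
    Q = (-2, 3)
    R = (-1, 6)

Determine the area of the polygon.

15

Apply the shoelace formula: 2A = Σ (x_i·y_{i+1} − x_{i+1}·y_i), indices taken mod 3.
Cross-terms: 30, -9, -51  ⇒  Σ = -30
Area = |Σ|/2 = 15.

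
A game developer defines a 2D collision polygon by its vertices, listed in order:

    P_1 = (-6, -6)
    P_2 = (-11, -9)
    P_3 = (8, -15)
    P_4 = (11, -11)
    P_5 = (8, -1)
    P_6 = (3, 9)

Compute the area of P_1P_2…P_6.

Apply the surveyor's formula: 2A = Σ (x_i·y_{i+1} − x_{i+1}·y_i), indices taken mod 6.
Cross-terms: -12, 237, 77, 77, 75, 36  ⇒  Σ = 490
Area = |Σ|/2 = 245.

245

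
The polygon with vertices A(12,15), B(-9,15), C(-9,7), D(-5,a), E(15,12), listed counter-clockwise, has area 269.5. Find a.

Write out the shoelace sum; only the two edges meeting at D involve a:
2·Area = [((-9)·a − (-5)·7) + ((-5)·12 − 15·a)] + 468
       = -24·a + 443 = 539
⇒ a = -4.

-4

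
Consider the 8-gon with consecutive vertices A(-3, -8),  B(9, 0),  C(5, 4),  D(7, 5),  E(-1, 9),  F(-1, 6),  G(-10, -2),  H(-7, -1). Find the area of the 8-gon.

143.5

Apply Gauss's area formula: 2A = Σ (x_i·y_{i+1} − x_{i+1}·y_i), indices taken mod 8.
Σ = (72) + (36) + (-3) + (68) + (3) + (62) + (-4) + (53) = 287
Area = |Σ|/2 = 143.5.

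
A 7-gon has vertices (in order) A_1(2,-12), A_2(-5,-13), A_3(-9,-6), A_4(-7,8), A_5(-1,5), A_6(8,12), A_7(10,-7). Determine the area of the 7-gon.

Apply the shoelace (surveyor's) formula: 2A = Σ (x_i·y_{i+1} − x_{i+1}·y_i), indices taken mod 7.
Σ = (-86) + (-87) + (-114) + (-27) + (-52) + (-176) + (-106) = -648
Area = |Σ|/2 = 324.

324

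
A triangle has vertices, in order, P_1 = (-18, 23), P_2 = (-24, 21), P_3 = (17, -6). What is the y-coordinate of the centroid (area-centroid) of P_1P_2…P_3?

Apply Gauss's area formula. First the cross-terms c_i = x_i·y_{i+1} − x_{i+1}·y_i:
  174, -213, 283  ⇒  2A = 244, A = 122.
Then Σ (y_i + y_{i+1})·c_i = 9272, so ȳ = 9272 / (6·122) = 38/3.

38/3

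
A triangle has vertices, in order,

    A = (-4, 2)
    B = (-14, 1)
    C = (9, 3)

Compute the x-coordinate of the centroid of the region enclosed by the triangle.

Apply the shoelace formula. First the cross-terms c_i = x_i·y_{i+1} − x_{i+1}·y_i:
  24, -51, 30  ⇒  2A = 3, A = 1.5.
Then Σ (x_i + x_{i+1})·c_i = -27, so x̄ = -27 / (6·1.5) = -3.

-3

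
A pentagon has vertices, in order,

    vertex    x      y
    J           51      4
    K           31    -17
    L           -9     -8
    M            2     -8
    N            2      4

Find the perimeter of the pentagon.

|JK| = √((-20)² + (-21)²) = √841 = 29
|KL| = √((-40)² + (9)²) = √1681 = 41
|LM| = √((11)² + (0)²) = √121 = 11
|MN| = √((0)² + (12)²) = √144 = 12
|NJ| = √((49)² + (0)²) = √2401 = 49
Perimeter = 29 + 41 + 11 + 12 + 49 = 142.

142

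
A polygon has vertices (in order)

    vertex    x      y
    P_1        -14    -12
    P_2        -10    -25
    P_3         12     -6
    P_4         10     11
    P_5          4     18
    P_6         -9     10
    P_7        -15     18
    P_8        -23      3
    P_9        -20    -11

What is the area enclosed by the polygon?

938

Cross-terms: 230, 360, 192, 136, 202, -12, 369, 313, 86  ⇒  Σ = 1876
Area = |Σ|/2 = 938.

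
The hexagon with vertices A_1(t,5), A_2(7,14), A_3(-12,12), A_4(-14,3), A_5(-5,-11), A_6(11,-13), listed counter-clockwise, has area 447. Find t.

Write out the shoelace sum; only the two edges meeting at A_1 involve t:
2·Area = [(11·5 − t·(-13)) + (t·14 − 7·5)] + 739
       = 27·t + 759 = 894
⇒ t = 5.

5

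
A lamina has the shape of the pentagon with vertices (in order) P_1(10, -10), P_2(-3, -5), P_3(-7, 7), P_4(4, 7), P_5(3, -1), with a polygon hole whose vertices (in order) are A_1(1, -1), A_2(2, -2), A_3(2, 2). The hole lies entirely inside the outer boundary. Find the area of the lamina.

127

Outer boundary:
Apply the shoelace (surveyor's) formula: 2A = Σ (x_i·y_{i+1} − x_{i+1}·y_i), indices taken mod 5.
Σ = (-80) + (-56) + (-77) + (-25) + (-20) = -258
Area = |Σ|/2 = 129.
Hole:
A_1→A_2: (1)(-2) − (2)(-1) = 0
A_2→A_3: (2)(2) − (2)(-2) = 8
A_3→A_1: (2)(-1) − (1)(2) = -4
Σ = 4
Area = |Σ|/2 = 2.
Net area = 129 − 2 = 127.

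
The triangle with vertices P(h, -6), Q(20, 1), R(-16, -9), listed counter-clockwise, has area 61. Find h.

7

The doubled signed area Σ (x_i y_{i+1} − x_{i+1} y_i) is linear in h.
With h=0 it equals 52; the coefficient of h is 10 (from the two edges through P).
So 10·h + 52 = 2·61 = 122 ⇒ h = 7.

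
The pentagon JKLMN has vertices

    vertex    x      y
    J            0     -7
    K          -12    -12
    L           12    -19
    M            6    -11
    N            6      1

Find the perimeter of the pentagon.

70

|JK| = √((-12)² + (-5)²) = √169 = 13
|KL| = √((24)² + (-7)²) = √625 = 25
|LM| = √((-6)² + (8)²) = √100 = 10
|MN| = √((0)² + (12)²) = √144 = 12
|NJ| = √((-6)² + (-8)²) = √100 = 10
Perimeter = 13 + 25 + 10 + 12 + 10 = 70.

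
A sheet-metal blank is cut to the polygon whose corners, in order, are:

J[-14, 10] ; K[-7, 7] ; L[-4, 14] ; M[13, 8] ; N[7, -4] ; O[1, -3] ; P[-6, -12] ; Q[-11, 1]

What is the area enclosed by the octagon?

350.5

Apply the shoelace (surveyor's) formula: 2A = Σ (x_i·y_{i+1} − x_{i+1}·y_i), indices taken mod 8.
Σ = (-28) + (-70) + (-214) + (-108) + (-17) + (-30) + (-138) + (-96) = -701
Area = |Σ|/2 = 350.5.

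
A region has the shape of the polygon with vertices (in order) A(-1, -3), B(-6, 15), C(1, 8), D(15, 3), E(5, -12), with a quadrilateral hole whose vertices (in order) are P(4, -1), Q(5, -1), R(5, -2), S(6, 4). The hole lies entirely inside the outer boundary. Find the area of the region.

Outer boundary:
Σ = (-33) + (-63) + (-117) + (-195) + (-27) = -435
Area = |Σ|/2 = 217.5.
Hole:
Σ = (1) + (-5) + (32) + (-22) = 6
Area = |Σ|/2 = 3.
Net area = 217.5 − 3 = 214.5.

214.5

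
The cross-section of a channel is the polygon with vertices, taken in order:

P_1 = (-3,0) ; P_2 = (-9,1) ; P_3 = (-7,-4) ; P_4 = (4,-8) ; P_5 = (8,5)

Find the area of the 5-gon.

P_1→P_2: (-3)(1) − (-9)(0) = -3
P_2→P_3: (-9)(-4) − (-7)(1) = 43
P_3→P_4: (-7)(-8) − (4)(-4) = 72
P_4→P_5: (4)(5) − (8)(-8) = 84
P_5→P_1: (8)(0) − (-3)(5) = 15
Σ = 211
Area = |Σ|/2 = 105.5.

105.5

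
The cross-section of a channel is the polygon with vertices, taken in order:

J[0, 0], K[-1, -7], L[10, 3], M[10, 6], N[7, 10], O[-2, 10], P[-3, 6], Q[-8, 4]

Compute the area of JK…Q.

149.5

Apply the shoelace (surveyor's) formula: 2A = Σ (x_i·y_{i+1} − x_{i+1}·y_i), indices taken mod 8.
Cross-terms: 0, 67, 30, 58, 90, 18, 36, 0  ⇒  Σ = 299
Area = |Σ|/2 = 149.5.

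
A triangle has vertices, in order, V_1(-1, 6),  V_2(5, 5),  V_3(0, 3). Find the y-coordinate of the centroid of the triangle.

14/3

Apply the surveyor's formula. First the cross-terms c_i = x_i·y_{i+1} − x_{i+1}·y_i:
  -35, 15, 3  ⇒  2A = -17, A = -8.5.
Then Σ (y_i + y_{i+1})·c_i = -238, so ȳ = -238 / (6·(-8.5)) = 14/3.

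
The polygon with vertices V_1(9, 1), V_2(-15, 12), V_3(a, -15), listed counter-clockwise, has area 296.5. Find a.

-10

Write out the shoelace sum; only the two edges meeting at V_3 involve a:
2·Area = [((-15)·(-15) − a·12) + (a·1 − 9·(-15))] + 123
       = -11·a + 483 = 593
⇒ a = -10.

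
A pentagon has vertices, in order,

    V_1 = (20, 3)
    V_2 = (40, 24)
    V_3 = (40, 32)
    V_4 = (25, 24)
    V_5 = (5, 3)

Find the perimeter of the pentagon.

98

|V_1V_2| = √((20)² + (21)²) = √841 = 29
|V_2V_3| = √((0)² + (8)²) = √64 = 8
|V_3V_4| = √((-15)² + (-8)²) = √289 = 17
|V_4V_5| = √((-20)² + (-21)²) = √841 = 29
|V_5V_1| = √((15)² + (0)²) = √225 = 15
Perimeter = 29 + 8 + 17 + 29 + 15 = 98.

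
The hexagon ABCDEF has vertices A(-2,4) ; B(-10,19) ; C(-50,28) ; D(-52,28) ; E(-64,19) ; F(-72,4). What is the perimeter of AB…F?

162

|AB| = √((-8)² + (15)²) = √289 = 17
|BC| = √((-40)² + (9)²) = √1681 = 41
|CD| = √((-2)² + (0)²) = √4 = 2
|DE| = √((-12)² + (-9)²) = √225 = 15
|EF| = √((-8)² + (-15)²) = √289 = 17
|FA| = √((70)² + (0)²) = √4900 = 70
Perimeter = 17 + 41 + 2 + 15 + 17 + 70 = 162.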